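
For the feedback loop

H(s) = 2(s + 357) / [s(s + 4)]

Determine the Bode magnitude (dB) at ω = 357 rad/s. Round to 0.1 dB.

At s = jω = j357:
zero (s+357): 357 + j357 → |·| = √(357²+357²) = √254898 ≈ 504.87, ∠ = arctan(357/357) ≈ 45.00°
pole (s+4): 4 + j357 → |·| = √(4²+357²) = √127465 ≈ 357.02, ∠ = arctan(357/4) ≈ 89.36°
pole at origin: |s| = 357, ∠ = 90.00° (in denominator)
|H| = 2 · 504.87 / 1.2746e+05 ≈ 0.007922
Gain = 20 log₁₀(0.007922) ≈ -42.02 dB

-42.0 dB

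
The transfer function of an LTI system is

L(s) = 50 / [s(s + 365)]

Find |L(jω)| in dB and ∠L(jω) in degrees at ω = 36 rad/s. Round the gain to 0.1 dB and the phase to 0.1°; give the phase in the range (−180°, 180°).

-48.4 dB, -95.6°

At s = jω = j36:
pole (s+365): 365 + j36 → |·| = √(365²+36²) = √134521 ≈ 366.77, ∠ = arctan(36/365) ≈ 5.63°
pole at origin: |s| = 36, ∠ = 90.00° (in denominator)
|L| = 50 / 13204 ≈ 0.0037867
Gain = 20 log₁₀(0.0037867) ≈ -48.43 dB
∠L = 0.00° − 95.63° = -95.63°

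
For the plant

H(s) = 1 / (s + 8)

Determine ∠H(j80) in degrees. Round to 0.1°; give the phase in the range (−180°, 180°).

Substitute s = j80:
Numerator: 1 = 1 + j0
Denominator: (j80) + 8 = 8 + j80
|N| = √(1² + 0²) ≈ 1, ∠N ≈ 0.00°
|D| = √(8² + 80²) ≈ 80.399, ∠D ≈ 84.29°
∠H = 0.00° − 84.29° = -84.29°

-84.3°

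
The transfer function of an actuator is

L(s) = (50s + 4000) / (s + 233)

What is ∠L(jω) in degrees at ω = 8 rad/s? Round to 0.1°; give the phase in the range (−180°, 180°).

3.7°

Substitute s = j8:
Numerator: 50(j8) + 4000 = 4000 + j400
Denominator: (j8) + 233 = 233 + j8
|N| = √(4000² + 400²) ≈ 4020, ∠N ≈ 5.71°
|D| = √(233² + 8²) ≈ 233.14, ∠D ≈ 1.97°
∠L = 5.71° − 1.97° = 3.74°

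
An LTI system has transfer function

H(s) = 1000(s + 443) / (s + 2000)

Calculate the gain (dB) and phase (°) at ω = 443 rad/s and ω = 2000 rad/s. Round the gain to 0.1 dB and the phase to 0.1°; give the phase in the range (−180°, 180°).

ω = 443: 49.7 dB, 32.5°; ω = 2000: 57.2 dB, 32.5°

At s = jω = j443:
zero (s+443): 443 + j443 → |·| = √(443²+443²) = √392498 ≈ 626.5, ∠ = arctan(443/443) ≈ 45.00°
pole (s+2000): 2000 + j443 → |·| = √(2000²+443²) = √4196249 ≈ 2048.5, ∠ = arctan(443/2000) ≈ 12.49°
|H| = 1000 · 626.5 / 2048.5 ≈ 305.83
Gain = 20 log₁₀(305.83) ≈ 49.71 dB
∠H = 45.00° − 12.49° = 32.51°

At s = jω = j2000:
zero (s+443): 443 + j2000 → |·| = √(443²+2000²) = √4196249 ≈ 2048.5, ∠ = arctan(2000/443) ≈ 77.51°
pole (s+2000): 2000 + j2000 → |·| = √(2000²+2000²) = √8000000 ≈ 2828.4, ∠ = arctan(2000/2000) ≈ 45.00°
|H| = 1000 · 2048.5 / 2828.4 ≈ 724.26
Gain = 20 log₁₀(724.26) ≈ 57.20 dB
∠H = 77.51° − 45.00° = 32.51°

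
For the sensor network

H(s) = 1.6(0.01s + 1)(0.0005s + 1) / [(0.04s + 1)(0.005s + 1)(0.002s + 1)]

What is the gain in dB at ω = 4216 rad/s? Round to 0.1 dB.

At ω = 4216 rad/s:
zero (1 + j4216·0.01) = 1 + j42.16 → |·| ≈ 42.172, ∠ ≈ 88.64°
zero (1 + j4216·0.0005) = 1 + j2.108 → |·| ≈ 2.3332, ∠ ≈ 64.62°
pole (1 + j4216·0.04) = 1 + j168.64 → |·| ≈ 168.64, ∠ ≈ 89.66°
pole (1 + j4216·0.005) = 1 + j21.08 → |·| ≈ 21.104, ∠ ≈ 87.28°
pole (1 + j4216·0.002) = 1 + j8.432 → |·| ≈ 8.4911, ∠ ≈ 83.24°
|H| = 1.6 · 42.172 · 2.3332 / (168.64 · 21.104 · 8.4911) ≈ 0.0052096
Gain = 20 log₁₀(0.0052096) ≈ -45.66 dB

-45.7 dB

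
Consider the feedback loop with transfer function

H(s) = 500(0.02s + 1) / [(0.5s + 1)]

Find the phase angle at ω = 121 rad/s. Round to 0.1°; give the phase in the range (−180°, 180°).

-21.5°

At ω = 121 rad/s:
zero (1 + j121·0.02) = 1 + j2.42 → |·| ≈ 2.6185, ∠ ≈ 67.55°
pole (1 + j121·0.5) = 1 + j60.5 → |·| ≈ 60.508, ∠ ≈ 89.05°
∠H = (67.55°) − (89.05°) = -21.50°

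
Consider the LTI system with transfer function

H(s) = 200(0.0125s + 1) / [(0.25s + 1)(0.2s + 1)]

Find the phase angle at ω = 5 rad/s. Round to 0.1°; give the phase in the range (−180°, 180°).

-92.8°

At ω = 5 rad/s:
zero (1 + j5·0.0125) = 1 + j0.0625 → |·| ≈ 1.002, ∠ ≈ 3.58°
pole (1 + j5·0.25) = 1 + j1.25 → |·| ≈ 1.6008, ∠ ≈ 51.34°
pole (1 + j5·0.2) = 1 + j1 → |·| ≈ 1.4142, ∠ ≈ 45.00°
∠H = (3.58°) − (51.34° + 45.00°) = -92.76°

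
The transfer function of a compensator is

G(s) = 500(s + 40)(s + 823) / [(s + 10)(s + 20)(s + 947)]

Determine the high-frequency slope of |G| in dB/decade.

Each pole contributes −20 dB/decade at high frequency; each zero contributes +20 dB/decade.
Net: 2 zero(s) − 3 pole(s) → -20 dB/decade.

-20 dB/decade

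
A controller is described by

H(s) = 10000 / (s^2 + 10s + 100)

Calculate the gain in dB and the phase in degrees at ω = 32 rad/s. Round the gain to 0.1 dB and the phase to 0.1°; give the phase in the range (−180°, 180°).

At s = jω = j32:
quadratic: (j32)² + 10·j32 + 100 = -924 + j320 → |·| ≈ 977.84, ∠ ≈ 160.90°
|H| = 10000 / 977.84 ≈ 10.227
Gain = 20 log₁₀(10.227) ≈ 20.19 dB
∠H = 0.00° − 160.90° = -160.90°

20.2 dB, -160.9°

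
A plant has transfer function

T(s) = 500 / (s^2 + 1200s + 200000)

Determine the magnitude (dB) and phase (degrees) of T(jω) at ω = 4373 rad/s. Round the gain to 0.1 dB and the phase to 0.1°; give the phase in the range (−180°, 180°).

-91.9 dB, -164.5°

Substitute s = j4373:
Numerator: 500 = 500 + j0
Denominator: (j4373)^2 + 1200(j4373) + 200000 = -18923129 + j5247600
|N| = √(500² + 0²) ≈ 500, ∠N ≈ 0.00°
|D| = √(18923129² + 5247600²) ≈ 1.9637e+07, ∠D ≈ 164.50°
|T| = 500 / 1.9637e+07 ≈ 2.5462e-05
Gain = 20 log₁₀(2.5462e-05) ≈ -91.88 dB
∠T = 0.00° − 164.50° = -164.50°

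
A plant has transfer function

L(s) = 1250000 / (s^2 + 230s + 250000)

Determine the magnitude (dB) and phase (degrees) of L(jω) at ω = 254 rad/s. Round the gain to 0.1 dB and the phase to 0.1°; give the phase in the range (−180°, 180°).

At s = jω = j254:
quadratic: (j254)² + 230·j254 + 250000 = 185484 + j58420 → |·| ≈ 1.9447e+05, ∠ ≈ 17.48°
|L| = 1250000 / 1.9447e+05 ≈ 6.4277
Gain = 20 log₁₀(6.4277) ≈ 16.16 dB
∠L = 0.00° − 17.48° = -17.48°

16.2 dB, -17.5°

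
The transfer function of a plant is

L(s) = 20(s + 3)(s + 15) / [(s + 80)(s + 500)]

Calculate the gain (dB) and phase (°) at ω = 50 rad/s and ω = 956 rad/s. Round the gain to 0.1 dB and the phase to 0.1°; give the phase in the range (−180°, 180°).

ω = 50: 0.9 dB, 122.2°; ω = 956: 24.9 dB, 31.3°

At s = jω = j50:
zero (s+3): 3 + j50 → |·| = √(3²+50²) = √2509 ≈ 50.09, ∠ = arctan(50/3) ≈ 86.57°
zero (s+15): 15 + j50 → |·| = √(15²+50²) = √2725 ≈ 52.202, ∠ = arctan(50/15) ≈ 73.30°
pole (s+80): 80 + j50 → |·| = √(80²+50²) = √8900 ≈ 94.34, ∠ = arctan(50/80) ≈ 32.01°
pole (s+500): 500 + j50 → |·| = √(500²+50²) = √252500 ≈ 502.49, ∠ = arctan(50/500) ≈ 5.71°
|L| = 20 · 2614.8 / 47405 ≈ 1.1032
Gain = 20 log₁₀(1.1032) ≈ 0.85 dB
∠L = 159.87° − 37.72° = 122.15°

At s = jω = j956:
zero (s+3): 3 + j956 → |·| = √(3²+956²) = √913945 ≈ 956, ∠ = arctan(956/3) ≈ 89.82°
zero (s+15): 15 + j956 → |·| = √(15²+956²) = √914161 ≈ 956.12, ∠ = arctan(956/15) ≈ 89.10°
pole (s+80): 80 + j956 → |·| = √(80²+956²) = √920336 ≈ 959.34, ∠ = arctan(956/80) ≈ 85.22°
pole (s+500): 500 + j956 → |·| = √(500²+956²) = √1163936 ≈ 1078.9, ∠ = arctan(956/500) ≈ 62.39°
|L| = 20 · 9.1405e+05 / 1.035e+06 ≈ 17.663
Gain = 20 log₁₀(17.663) ≈ 24.94 dB
∠L = 178.92° − 147.61° = 31.31°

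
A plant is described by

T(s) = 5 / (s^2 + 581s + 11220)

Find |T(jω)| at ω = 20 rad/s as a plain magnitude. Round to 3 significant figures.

Substitute s = j20:
Numerator: 5 = 5 + j0
Denominator: (j20)^2 + 581(j20) + 11220 = 10820 + j11620
|N| = √(5² + 0²) ≈ 5, ∠N ≈ 0.00°
|D| = √(10820² + 11620²) ≈ 15878, ∠D ≈ 47.04°
|T| = 5 / 15878 ≈ 0.0003149

0.000315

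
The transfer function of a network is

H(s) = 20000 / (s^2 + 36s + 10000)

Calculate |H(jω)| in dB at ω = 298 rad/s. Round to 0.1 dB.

-12.0 dB

At s = jω = j298:
quadratic: (j298)² + 36·j298 + 10000 = -78804 + j10728 → |·| ≈ 79531, ∠ ≈ 172.25°
|H| = 20000 / 79531 ≈ 0.25147
Gain = 20 log₁₀(0.25147) ≈ -11.99 dB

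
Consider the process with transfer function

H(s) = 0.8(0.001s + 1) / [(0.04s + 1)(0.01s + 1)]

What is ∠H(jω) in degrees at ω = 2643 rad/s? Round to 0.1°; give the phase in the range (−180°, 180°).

-108.0°

At ω = 2643 rad/s:
zero (1 + j2643·0.001) = 1 + j2.643 → |·| ≈ 2.8259, ∠ ≈ 69.28°
pole (1 + j2643·0.04) = 1 + j105.72 → |·| ≈ 105.72, ∠ ≈ 89.46°
pole (1 + j2643·0.01) = 1 + j26.43 → |·| ≈ 26.449, ∠ ≈ 87.83°
∠H = (69.28°) − (89.46° + 87.83°) = -108.01°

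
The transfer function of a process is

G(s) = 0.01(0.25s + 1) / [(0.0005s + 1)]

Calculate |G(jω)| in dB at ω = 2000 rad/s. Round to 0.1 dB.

At ω = 2000 rad/s:
zero (1 + j2000·0.25) = 1 + j500 → |·| ≈ 500, ∠ ≈ 89.89°
pole (1 + j2000·0.0005) = 1 + j1 → |·| ≈ 1.4142, ∠ ≈ 45.00°
|G| = 0.01 · 500 / (1.4142) ≈ 3.5356
Gain = 20 log₁₀(3.5356) ≈ 10.97 dB

11.0 dB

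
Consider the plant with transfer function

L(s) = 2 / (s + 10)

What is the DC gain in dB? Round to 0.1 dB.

L(0) = 2 / 10 = 0.2
20 log₁₀(0.2) ≈ -13.98 dB

-14.0 dB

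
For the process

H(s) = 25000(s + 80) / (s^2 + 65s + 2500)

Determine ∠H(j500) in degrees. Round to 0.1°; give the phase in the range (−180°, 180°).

-91.6°

At s = jω = j500:
zero (s+80): 80 + j500 → |·| = √(80²+500²) = √256400 ≈ 506.36, ∠ = arctan(500/80) ≈ 80.91°
quadratic: (j500)² + 65·j500 + 2500 = -247500 + j32500 → |·| ≈ 2.4962e+05, ∠ ≈ 172.52°
∠H = 80.91° − 172.52° = -91.61°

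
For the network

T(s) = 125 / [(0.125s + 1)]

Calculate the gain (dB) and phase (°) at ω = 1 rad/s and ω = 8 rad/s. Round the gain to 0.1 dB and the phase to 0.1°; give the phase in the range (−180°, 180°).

ω = 1: 41.9 dB, -7.1°; ω = 8: 38.9 dB, -45.0°

At ω = 1 rad/s:
pole (1 + j1·0.125) = 1 + j0.125 → |·| ≈ 1.0078, ∠ ≈ 7.13°
|T| = 125 · 1 / (1.0078) ≈ 124.03
Gain = 20 log₁₀(124.03) ≈ 41.87 dB
∠T = (0°) − (7.13°) = -7.13°

At ω = 8 rad/s:
pole (1 + j8·0.125) = 1 + j1 → |·| ≈ 1.4142, ∠ ≈ 45.00°
|T| = 125 · 1 / (1.4142) ≈ 88.389
Gain = 20 log₁₀(88.389) ≈ 38.93 dB
∠T = (0°) − (45.00°) = -45.00°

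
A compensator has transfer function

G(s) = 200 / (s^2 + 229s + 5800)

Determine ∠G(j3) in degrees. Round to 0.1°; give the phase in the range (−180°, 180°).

-6.8°

Substitute s = j3:
Numerator: 200 = 200 + j0
Denominator: (j3)^2 + 229(j3) + 5800 = 5791 + j687
|N| = √(200² + 0²) ≈ 200, ∠N ≈ 0.00°
|D| = √(5791² + 687²) ≈ 5831.6, ∠D ≈ 6.77°
∠G = 0.00° − 6.77° = -6.77°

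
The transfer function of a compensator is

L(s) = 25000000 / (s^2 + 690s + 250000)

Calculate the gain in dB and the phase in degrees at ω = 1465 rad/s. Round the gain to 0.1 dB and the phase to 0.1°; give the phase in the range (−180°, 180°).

At s = jω = j1465:
quadratic: (j1465)² + 690·j1465 + 250000 = -1896225 + j1010850 → |·| ≈ 2.1488e+06, ∠ ≈ 151.94°
|L| = 25000000 / 2.1488e+06 ≈ 11.634
Gain = 20 log₁₀(11.634) ≈ 21.31 dB
∠L = 0.00° − 151.94° = -151.94°

21.3 dB, -151.9°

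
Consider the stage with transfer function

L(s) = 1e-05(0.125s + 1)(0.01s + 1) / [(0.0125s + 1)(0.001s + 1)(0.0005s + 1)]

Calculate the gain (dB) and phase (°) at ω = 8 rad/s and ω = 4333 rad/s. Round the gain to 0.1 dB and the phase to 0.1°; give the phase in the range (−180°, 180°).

At ω = 8 rad/s:
zero (1 + j8·0.125) = 1 + j1 → |·| ≈ 1.4142, ∠ ≈ 45.00°
zero (1 + j8·0.01) = 1 + j0.08 → |·| ≈ 1.0032, ∠ ≈ 4.57°
pole (1 + j8·0.0125) = 1 + j0.1 → |·| ≈ 1.005, ∠ ≈ 5.71°
pole (1 + j8·0.001) = 1 + j0.008 → |·| ≈ 1, ∠ ≈ 0.46°
pole (1 + j8·0.0005) = 1 + j0.004 → |·| ≈ 1, ∠ ≈ 0.23°
|L| = 1e-05 · 1.4142 · 1.0032 / (1.005 · 1 · 1) ≈ 1.4117e-05
Gain = 20 log₁₀(1.4117e-05) ≈ -97.01 dB
∠L = (45.00° + 4.57°) − (5.71° + 0.46° + 0.23°) = 43.17°

At ω = 4333 rad/s:
zero (1 + j4333·0.125) = 1 + j541.625 → |·| ≈ 541.63, ∠ ≈ 89.89°
zero (1 + j4333·0.01) = 1 + j43.33 → |·| ≈ 43.342, ∠ ≈ 88.68°
pole (1 + j4333·0.0125) = 1 + j54.1625 → |·| ≈ 54.172, ∠ ≈ 88.94°
pole (1 + j4333·0.001) = 1 + j4.333 → |·| ≈ 4.4469, ∠ ≈ 77.00°
pole (1 + j4333·0.0005) = 1 + j2.1665 → |·| ≈ 2.3862, ∠ ≈ 65.22°
|L| = 1e-05 · 541.63 · 43.342 / (54.172 · 4.4469 · 2.3862) ≈ 0.00040839
Gain = 20 log₁₀(0.00040839) ≈ -67.78 dB
∠L = (89.89° + 88.68°) − (88.94° + 77.00° + 65.22°) = -52.59°

ω = 8: -97.0 dB, 43.2°; ω = 4333: -67.8 dB, -52.6°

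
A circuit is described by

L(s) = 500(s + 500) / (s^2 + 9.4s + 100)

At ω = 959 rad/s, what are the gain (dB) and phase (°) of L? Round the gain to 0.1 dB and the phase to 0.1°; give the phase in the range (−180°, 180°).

At s = jω = j959:
zero (s+500): 500 + j959 → |·| = √(500²+959²) = √1169681 ≈ 1081.5, ∠ = arctan(959/500) ≈ 62.46°
quadratic: (j959)² + 9.4·j959 + 100 = -919581 + j9014.6 → |·| ≈ 9.1963e+05, ∠ ≈ 179.44°
|L| = 500 · 1081.5 / 9.1963e+05 ≈ 0.58801
Gain = 20 log₁₀(0.58801) ≈ -4.61 dB
∠L = 62.46° − 179.44° = -116.98°

-4.6 dB, -117.0°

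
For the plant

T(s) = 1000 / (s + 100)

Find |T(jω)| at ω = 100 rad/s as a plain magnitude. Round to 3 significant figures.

Substitute s = j100:
Numerator: 1000 = 1000 + j0
Denominator: (j100) + 100 = 100 + j100
|N| = √(1000² + 0²) ≈ 1000, ∠N ≈ 0.00°
|D| = √(100² + 100²) ≈ 141.42, ∠D ≈ 45.00°
|T| = 1000 / 141.42 ≈ 7.0711

7.07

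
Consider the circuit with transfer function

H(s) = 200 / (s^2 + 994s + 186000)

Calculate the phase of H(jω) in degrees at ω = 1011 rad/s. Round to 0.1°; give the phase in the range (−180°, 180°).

-129.8°

Substitute s = j1011:
Numerator: 200 = 200 + j0
Denominator: (j1011)^2 + 994(j1011) + 186000 = -836121 + j1004934
|N| = √(200² + 0²) ≈ 200, ∠N ≈ 0.00°
|D| = √(836121² + 1004934²) ≈ 1.3073e+06, ∠D ≈ 129.76°
∠H = 0.00° − 129.76° = -129.76°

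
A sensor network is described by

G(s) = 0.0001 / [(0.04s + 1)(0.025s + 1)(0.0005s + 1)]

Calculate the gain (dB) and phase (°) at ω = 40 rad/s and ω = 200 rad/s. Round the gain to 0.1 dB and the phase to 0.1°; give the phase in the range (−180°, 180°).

At ω = 40 rad/s:
pole (1 + j40·0.04) = 1 + j1.6 → |·| ≈ 1.8868, ∠ ≈ 57.99°
pole (1 + j40·0.025) = 1 + j1 → |·| ≈ 1.4142, ∠ ≈ 45.00°
pole (1 + j40·0.0005) = 1 + j0.02 → |·| ≈ 1.0002, ∠ ≈ 1.15°
|G| = 0.0001 · 1 / (1.8868 · 1.4142 · 1.0002) ≈ 3.7469e-05
Gain = 20 log₁₀(3.7469e-05) ≈ -88.53 dB
∠G = (0°) − (57.99° + 45.00° + 1.15°) = -104.14°

At ω = 200 rad/s:
pole (1 + j200·0.04) = 1 + j8 → |·| ≈ 8.0623, ∠ ≈ 82.87°
pole (1 + j200·0.025) = 1 + j5 → |·| ≈ 5.099, ∠ ≈ 78.69°
pole (1 + j200·0.0005) = 1 + j0.1 → |·| ≈ 1.005, ∠ ≈ 5.71°
|G| = 0.0001 · 1 / (8.0623 · 5.099 · 1.005) ≈ 2.4204e-06
Gain = 20 log₁₀(2.4204e-06) ≈ -112.32 dB
∠G = (0°) − (82.87° + 78.69° + 5.71°) = -167.27°

ω = 40: -88.5 dB, -104.1°; ω = 200: -112.3 dB, -167.3°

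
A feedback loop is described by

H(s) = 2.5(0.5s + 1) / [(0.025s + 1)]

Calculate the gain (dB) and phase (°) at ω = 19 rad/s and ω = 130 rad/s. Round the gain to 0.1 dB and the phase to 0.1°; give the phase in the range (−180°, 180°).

At ω = 19 rad/s:
zero (1 + j19·0.5) = 1 + j9.5 → |·| ≈ 9.5525, ∠ ≈ 83.99°
pole (1 + j19·0.025) = 1 + j0.475 → |·| ≈ 1.1071, ∠ ≈ 25.41°
|H| = 2.5 · 9.5525 / (1.1071) ≈ 21.571
Gain = 20 log₁₀(21.571) ≈ 26.68 dB
∠H = (83.99°) − (25.41°) = 58.58°

At ω = 130 rad/s:
zero (1 + j130·0.5) = 1 + j65 → |·| ≈ 65.008, ∠ ≈ 89.12°
pole (1 + j130·0.025) = 1 + j3.25 → |·| ≈ 3.4004, ∠ ≈ 72.90°
|H| = 2.5 · 65.008 / (3.4004) ≈ 47.794
Gain = 20 log₁₀(47.794) ≈ 33.59 dB
∠H = (89.12°) − (72.90°) = 16.22°

ω = 19: 26.7 dB, 58.6°; ω = 130: 33.6 dB, 16.2°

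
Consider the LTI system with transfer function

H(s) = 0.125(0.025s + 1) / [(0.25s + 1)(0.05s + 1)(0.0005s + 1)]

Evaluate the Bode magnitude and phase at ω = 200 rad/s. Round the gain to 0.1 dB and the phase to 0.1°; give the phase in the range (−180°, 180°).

-58.0 dB, -100.2°

At ω = 200 rad/s:
zero (1 + j200·0.025) = 1 + j5 → |·| ≈ 5.099, ∠ ≈ 78.69°
pole (1 + j200·0.25) = 1 + j50 → |·| ≈ 50.01, ∠ ≈ 88.85°
pole (1 + j200·0.05) = 1 + j10 → |·| ≈ 10.05, ∠ ≈ 84.29°
pole (1 + j200·0.0005) = 1 + j0.1 → |·| ≈ 1.005, ∠ ≈ 5.71°
|H| = 0.125 · 5.099 / (50.01 · 10.05 · 1.005) ≈ 0.0012618
Gain = 20 log₁₀(0.0012618) ≈ -57.98 dB
∠H = (78.69°) − (88.85° + 84.29° + 5.71°) = -100.16°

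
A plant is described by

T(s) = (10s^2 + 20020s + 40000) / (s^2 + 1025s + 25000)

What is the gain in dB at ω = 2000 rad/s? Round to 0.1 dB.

22.0 dB

Substitute s = j2000:
Numerator: 10(j2000)^2 + 20020(j2000) + 40000 = -39960000 + j40040000
Denominator: (j2000)^2 + 1025(j2000) + 25000 = -3975000 + j2050000
|N| = √(39960000² + 40040000²) ≈ 5.6569e+07, ∠N ≈ 134.94°
|D| = √(3975000² + 2050000²) ≈ 4.4725e+06, ∠D ≈ 152.72°
|T| = 5.6569e+07 / 4.4725e+06 ≈ 12.648
Gain = 20 log₁₀(12.648) ≈ 22.04 dB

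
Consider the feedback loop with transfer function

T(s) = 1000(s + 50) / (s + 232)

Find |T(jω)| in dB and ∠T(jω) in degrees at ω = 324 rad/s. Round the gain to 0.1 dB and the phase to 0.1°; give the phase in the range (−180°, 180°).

At s = jω = j324:
zero (s+50): 50 + j324 → |·| = √(50²+324²) = √107476 ≈ 327.84, ∠ = arctan(324/50) ≈ 81.23°
pole (s+232): 232 + j324 → |·| = √(232²+324²) = √158800 ≈ 398.5, ∠ = arctan(324/232) ≈ 54.40°
|T| = 1000 · 327.84 / 398.5 ≈ 822.69
Gain = 20 log₁₀(822.69) ≈ 58.30 dB
∠T = 81.23° − 54.40° = 26.83°

58.3 dB, 26.8°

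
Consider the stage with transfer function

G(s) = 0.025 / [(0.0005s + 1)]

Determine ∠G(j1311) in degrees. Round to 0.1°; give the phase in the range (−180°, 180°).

At ω = 1311 rad/s:
pole (1 + j1311·0.0005) = 1 + j0.6555 → |·| ≈ 1.1957, ∠ ≈ 33.24°
∠G = (0°) − (33.24°) = -33.24°

-33.2°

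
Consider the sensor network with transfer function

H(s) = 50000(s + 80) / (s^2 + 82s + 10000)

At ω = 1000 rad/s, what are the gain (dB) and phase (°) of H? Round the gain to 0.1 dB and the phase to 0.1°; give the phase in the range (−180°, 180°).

At s = jω = j1000:
zero (s+80): 80 + j1000 → |·| = √(80²+1000²) = √1006400 ≈ 1003.2, ∠ = arctan(1000/80) ≈ 85.43°
quadratic: (j1000)² + 82·j1000 + 10000 = -990000 + j82000 → |·| ≈ 9.9339e+05, ∠ ≈ 175.27°
|H| = 50000 · 1003.2 / 9.9339e+05 ≈ 50.494
Gain = 20 log₁₀(50.494) ≈ 34.06 dB
∠H = 85.43° − 175.27° = -89.84°

34.1 dB, -89.8°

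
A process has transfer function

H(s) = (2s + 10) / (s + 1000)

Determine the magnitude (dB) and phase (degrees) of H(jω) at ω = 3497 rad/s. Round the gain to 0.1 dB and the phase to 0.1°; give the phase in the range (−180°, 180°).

5.7 dB, 15.9°

Substitute s = j3497:
Numerator: 2(j3497) + 10 = 10 + j6994
Denominator: (j3497) + 1000 = 1000 + j3497
|N| = √(10² + 6994²) ≈ 6994, ∠N ≈ 89.92°
|D| = √(1000² + 3497²) ≈ 3637.2, ∠D ≈ 74.04°
|H| = 6994 / 3637.2 ≈ 1.9229
Gain = 20 log₁₀(1.9229) ≈ 5.68 dB
∠H = 89.92° − 74.04° = 15.88°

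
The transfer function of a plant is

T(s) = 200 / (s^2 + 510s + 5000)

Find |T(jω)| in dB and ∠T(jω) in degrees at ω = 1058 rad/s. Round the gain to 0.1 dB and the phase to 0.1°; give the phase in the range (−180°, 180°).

Substitute s = j1058:
Numerator: 200 = 200 + j0
Denominator: (j1058)^2 + 510(j1058) + 5000 = -1114364 + j539580
|N| = √(200² + 0²) ≈ 200, ∠N ≈ 0.00°
|D| = √(1114364² + 539580²) ≈ 1.2381e+06, ∠D ≈ 154.16°
|T| = 200 / 1.2381e+06 ≈ 0.00016154
Gain = 20 log₁₀(0.00016154) ≈ -75.83 dB
∠T = 0.00° − 154.16° = -154.16°

-75.8 dB, -154.2°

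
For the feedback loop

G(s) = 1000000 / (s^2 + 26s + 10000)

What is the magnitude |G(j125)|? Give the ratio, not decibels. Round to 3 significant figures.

154

At s = jω = j125:
quadratic: (j125)² + 26·j125 + 10000 = -5625 + j3250 → |·| ≈ 6496.4, ∠ ≈ 149.98°
|G| = 1000000 / 6496.4 ≈ 153.93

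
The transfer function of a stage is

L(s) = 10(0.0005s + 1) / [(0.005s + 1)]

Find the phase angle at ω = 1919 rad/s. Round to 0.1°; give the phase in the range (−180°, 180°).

At ω = 1919 rad/s:
zero (1 + j1919·0.0005) = 1 + j0.9595 → |·| ≈ 1.3859, ∠ ≈ 43.82°
pole (1 + j1919·0.005) = 1 + j9.595 → |·| ≈ 9.647, ∠ ≈ 84.05°
∠L = (43.82°) − (84.05°) = -40.23°

-40.2°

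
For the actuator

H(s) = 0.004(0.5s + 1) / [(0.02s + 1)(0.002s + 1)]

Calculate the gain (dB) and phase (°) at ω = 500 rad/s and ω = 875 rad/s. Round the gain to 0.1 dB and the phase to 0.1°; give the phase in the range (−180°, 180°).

At ω = 500 rad/s:
zero (1 + j500·0.5) = 1 + j250 → |·| ≈ 250, ∠ ≈ 89.77°
pole (1 + j500·0.02) = 1 + j10 → |·| ≈ 10.05, ∠ ≈ 84.29°
pole (1 + j500·0.002) = 1 + j1 → |·| ≈ 1.4142, ∠ ≈ 45.00°
|H| = 0.004 · 250 / (10.05 · 1.4142) ≈ 0.07036
Gain = 20 log₁₀(0.07036) ≈ -23.05 dB
∠H = (89.77°) − (84.29° + 45.00°) = -39.52°

At ω = 875 rad/s:
zero (1 + j875·0.5) = 1 + j437.5 → |·| ≈ 437.5, ∠ ≈ 89.87°
pole (1 + j875·0.02) = 1 + j17.5 → |·| ≈ 17.529, ∠ ≈ 86.73°
pole (1 + j875·0.002) = 1 + j1.75 → |·| ≈ 2.0156, ∠ ≈ 60.26°
|H| = 0.004 · 437.5 / (17.529 · 2.0156) ≈ 0.049531
Gain = 20 log₁₀(0.049531) ≈ -26.10 dB
∠H = (89.87°) − (86.73° + 60.26°) = -57.12°

ω = 500: -23.1 dB, -39.5°; ω = 875: -26.1 dB, -57.1°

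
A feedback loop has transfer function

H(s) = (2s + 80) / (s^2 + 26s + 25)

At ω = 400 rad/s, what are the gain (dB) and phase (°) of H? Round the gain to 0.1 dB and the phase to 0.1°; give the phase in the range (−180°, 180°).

-46.0 dB, -92.0°

Substitute s = j400:
Numerator: 2(j400) + 80 = 80 + j800
Denominator: (j400)^2 + 26(j400) + 25 = -159975 + j10400
|N| = √(80² + 800²) ≈ 803.99, ∠N ≈ 84.29°
|D| = √(159975² + 10400²) ≈ 1.6031e+05, ∠D ≈ 176.28°
|H| = 803.99 / 1.6031e+05 ≈ 0.0050152
Gain = 20 log₁₀(0.0050152) ≈ -45.99 dB
∠H = 84.29° − 176.28° = -91.99°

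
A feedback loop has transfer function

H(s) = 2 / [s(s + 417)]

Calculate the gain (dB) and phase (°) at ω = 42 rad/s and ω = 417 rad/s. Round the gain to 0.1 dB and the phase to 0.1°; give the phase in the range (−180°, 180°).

ω = 42: -78.9 dB, -95.8°; ω = 417: -101.8 dB, -135.0°

At s = jω = j42:
pole (s+417): 417 + j42 → |·| = √(417²+42²) = √175653 ≈ 419.11, ∠ = arctan(42/417) ≈ 5.75°
pole at origin: |s| = 42, ∠ = 90.00° (in denominator)
|H| = 2 / 17603 ≈ 0.00011362
Gain = 20 log₁₀(0.00011362) ≈ -78.89 dB
∠H = 0.00° − 95.75° = -95.75°

At s = jω = j417:
pole (s+417): 417 + j417 → |·| = √(417²+417²) = √347778 ≈ 589.73, ∠ = arctan(417/417) ≈ 45.00°
pole at origin: |s| = 417, ∠ = 90.00° (in denominator)
|H| = 2 / 2.4592e+05 ≈ 8.1327e-06
Gain = 20 log₁₀(8.1327e-06) ≈ -101.80 dB
∠H = 0.00° − 135.00° = -135.00°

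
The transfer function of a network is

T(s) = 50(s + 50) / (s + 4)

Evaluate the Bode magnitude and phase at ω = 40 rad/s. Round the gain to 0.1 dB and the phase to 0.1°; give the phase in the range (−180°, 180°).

38.0 dB, -45.6°

At s = jω = j40:
zero (s+50): 50 + j40 → |·| = √(50²+40²) = √4100 ≈ 64.031, ∠ = arctan(40/50) ≈ 38.66°
pole (s+4): 4 + j40 → |·| = √(4²+40²) = √1616 ≈ 40.2, ∠ = arctan(40/4) ≈ 84.29°
|T| = 50 · 64.031 / 40.2 ≈ 79.641
Gain = 20 log₁₀(79.641) ≈ 38.02 dB
∠T = 38.66° − 84.29° = -45.63°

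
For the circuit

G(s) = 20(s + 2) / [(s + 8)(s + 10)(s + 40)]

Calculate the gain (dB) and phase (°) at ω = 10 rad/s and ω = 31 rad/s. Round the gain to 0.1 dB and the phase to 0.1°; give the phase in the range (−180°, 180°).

ω = 10: -31.3 dB, -31.7°; ω = 31: -38.6 dB, -99.1°

At s = jω = j10:
zero (s+2): 2 + j10 → |·| = √(2²+10²) = √104 ≈ 10.198, ∠ = arctan(10/2) ≈ 78.69°
pole (s+8): 8 + j10 → |·| = √(8²+10²) = √164 ≈ 12.806, ∠ = arctan(10/8) ≈ 51.34°
pole (s+10): 10 + j10 → |·| = √(10²+10²) = √200 ≈ 14.142, ∠ = arctan(10/10) ≈ 45.00°
pole (s+40): 40 + j10 → |·| = √(40²+10²) = √1700 ≈ 41.231, ∠ = arctan(10/40) ≈ 14.04°
|G| = 20 · 10.198 / 7467 ≈ 0.027315
Gain = 20 log₁₀(0.027315) ≈ -31.27 dB
∠G = 78.69° − 110.38° = -31.69°

At s = jω = j31:
zero (s+2): 2 + j31 → |·| = √(2²+31²) = √965 ≈ 31.064, ∠ = arctan(31/2) ≈ 86.31°
pole (s+8): 8 + j31 → |·| = √(8²+31²) = √1025 ≈ 32.016, ∠ = arctan(31/8) ≈ 75.53°
pole (s+10): 10 + j31 → |·| = √(10²+31²) = √1061 ≈ 32.573, ∠ = arctan(31/10) ≈ 72.12°
pole (s+40): 40 + j31 → |·| = √(40²+31²) = √2561 ≈ 50.606, ∠ = arctan(31/40) ≈ 37.78°
|G| = 20 · 31.064 / 52775 ≈ 0.011772
Gain = 20 log₁₀(0.011772) ≈ -38.58 dB
∠G = 86.31° − 185.43° = -99.12°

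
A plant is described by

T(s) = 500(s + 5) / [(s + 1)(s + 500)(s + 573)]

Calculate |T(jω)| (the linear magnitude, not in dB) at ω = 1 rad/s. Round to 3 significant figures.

0.00629

At s = jω = j1:
zero (s+5): 5 + j1 → |·| = √(5²+1²) = √26 ≈ 5.099, ∠ = arctan(1/5) ≈ 11.31°
pole (s+1): 1 + j1 → |·| = √(1²+1²) = √2 ≈ 1.4142, ∠ = arctan(1/1) ≈ 45.00°
pole (s+500): 500 + j1 → |·| = √(500²+1²) = √250001 ≈ 500, ∠ = arctan(1/500) ≈ 0.11°
pole (s+573): 573 + j1 → |·| = √(573²+1²) = √328330 ≈ 573, ∠ = arctan(1/573) ≈ 0.10°
|T| = 500 · 5.099 / 4.0517e+05 ≈ 0.0062924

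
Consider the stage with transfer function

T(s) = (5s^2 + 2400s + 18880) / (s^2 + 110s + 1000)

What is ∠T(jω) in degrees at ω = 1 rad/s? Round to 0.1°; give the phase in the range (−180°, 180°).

Substitute s = j1:
Numerator: 5(j1)^2 + 2400(j1) + 18880 = 18875 + j2400
Denominator: (j1)^2 + 110(j1) + 1000 = 999 + j110
|N| = √(18875² + 2400²) ≈ 19027, ∠N ≈ 7.25°
|D| = √(999² + 110²) ≈ 1005, ∠D ≈ 6.28°
∠T = 7.25° − 6.28° = 0.97°

1.0°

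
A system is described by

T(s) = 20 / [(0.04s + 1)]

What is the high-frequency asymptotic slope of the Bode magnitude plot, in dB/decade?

Each pole contributes −20 dB/decade at high frequency; each zero contributes +20 dB/decade.
Net: 0 zero(s) − 1 pole(s) → -20 dB/decade.

-20 dB/decade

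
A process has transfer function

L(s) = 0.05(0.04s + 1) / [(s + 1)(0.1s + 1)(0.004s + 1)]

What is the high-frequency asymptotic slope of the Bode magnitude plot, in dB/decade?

Each pole contributes −20 dB/decade at high frequency; each zero contributes +20 dB/decade.
Net: 1 zero(s) − 3 pole(s) → -40 dB/decade.

-40 dB/decade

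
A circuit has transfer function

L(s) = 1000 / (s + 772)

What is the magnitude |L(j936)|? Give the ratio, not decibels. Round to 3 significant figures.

0.824

Substitute s = j936:
Numerator: 1000 = 1000 + j0
Denominator: (j936) + 772 = 772 + j936
|N| = √(1000² + 0²) ≈ 1000, ∠N ≈ 0.00°
|D| = √(772² + 936²) ≈ 1213.3, ∠D ≈ 50.48°
|L| = 1000 / 1213.3 ≈ 0.8242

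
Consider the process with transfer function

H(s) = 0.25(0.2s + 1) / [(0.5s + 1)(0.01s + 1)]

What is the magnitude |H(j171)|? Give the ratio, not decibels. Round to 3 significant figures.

At ω = 171 rad/s:
zero (1 + j171·0.2) = 1 + j34.2 → |·| ≈ 34.215, ∠ ≈ 88.33°
pole (1 + j171·0.5) = 1 + j85.5 → |·| ≈ 85.506, ∠ ≈ 89.33°
pole (1 + j171·0.01) = 1 + j1.71 → |·| ≈ 1.9809, ∠ ≈ 59.68°
|H| = 0.25 · 34.215 / (85.506 · 1.9809) ≈ 0.050501

0.0505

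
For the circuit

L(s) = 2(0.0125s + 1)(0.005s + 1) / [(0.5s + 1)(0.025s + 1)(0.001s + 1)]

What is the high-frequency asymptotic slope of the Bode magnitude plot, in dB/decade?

-20 dB/decade

Each pole contributes −20 dB/decade at high frequency; each zero contributes +20 dB/decade.
Net: 2 zero(s) − 3 pole(s) → -20 dB/decade.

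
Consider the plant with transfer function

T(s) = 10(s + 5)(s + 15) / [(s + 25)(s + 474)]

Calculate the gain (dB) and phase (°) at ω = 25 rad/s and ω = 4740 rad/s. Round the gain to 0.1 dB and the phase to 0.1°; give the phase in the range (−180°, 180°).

At s = jω = j25:
zero (s+5): 5 + j25 → |·| = √(5²+25²) = √650 ≈ 25.495, ∠ = arctan(25/5) ≈ 78.69°
zero (s+15): 15 + j25 → |·| = √(15²+25²) = √850 ≈ 29.155, ∠ = arctan(25/15) ≈ 59.04°
pole (s+25): 25 + j25 → |·| = √(25²+25²) = √1250 ≈ 35.355, ∠ = arctan(25/25) ≈ 45.00°
pole (s+474): 474 + j25 → |·| = √(474²+25²) = √225301 ≈ 474.66, ∠ = arctan(25/474) ≈ 3.02°
|T| = 10 · 743.31 / 16782 ≈ 0.44292
Gain = 20 log₁₀(0.44292) ≈ -7.07 dB
∠T = 137.73° − 48.02° = 89.71°

At s = jω = j4740:
zero (s+5): 5 + j4740 → |·| = √(5²+4740²) = √22467625 ≈ 4740, ∠ = arctan(4740/5) ≈ 89.94°
zero (s+15): 15 + j4740 → |·| = √(15²+4740²) = √22467825 ≈ 4740, ∠ = arctan(4740/15) ≈ 89.82°
pole (s+25): 25 + j4740 → |·| = √(25²+4740²) = √22468225 ≈ 4740.1, ∠ = arctan(4740/25) ≈ 89.70°
pole (s+474): 474 + j4740 → |·| = √(474²+4740²) = √22692276 ≈ 4763.6, ∠ = arctan(4740/474) ≈ 84.29°
|T| = 10 · 2.2468e+07 / 2.258e+07 ≈ 9.9504
Gain = 20 log₁₀(9.9504) ≈ 19.96 dB
∠T = 179.76° − 173.99° = 5.77°

ω = 25: -7.1 dB, 89.7°; ω = 4740: 20.0 dB, 5.8°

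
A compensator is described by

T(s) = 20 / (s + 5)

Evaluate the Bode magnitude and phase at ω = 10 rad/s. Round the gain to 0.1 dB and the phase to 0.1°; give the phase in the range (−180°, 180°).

5.1 dB, -63.4°

At s = jω = j10:
pole (s+5): 5 + j10 → |·| = √(5²+10²) = √125 ≈ 11.18, ∠ = arctan(10/5) ≈ 63.43°
|T| = 20 / 11.18 ≈ 1.7889
Gain = 20 log₁₀(1.7889) ≈ 5.05 dB
∠T = 0.00° − 63.43° = -63.43°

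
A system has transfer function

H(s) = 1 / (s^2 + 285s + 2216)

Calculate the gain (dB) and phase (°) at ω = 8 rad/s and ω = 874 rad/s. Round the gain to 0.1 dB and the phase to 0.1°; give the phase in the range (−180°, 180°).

ω = 8: -69.9 dB, -46.7°; ω = 874: -118.1 dB, -161.9°

Substitute s = j8:
Numerator: 1 = 1 + j0
Denominator: (j8)^2 + 285(j8) + 2216 = 2152 + j2280
|N| = √(1² + 0²) ≈ 1, ∠N ≈ 0.00°
|D| = √(2152² + 2280²) ≈ 3135.2, ∠D ≈ 46.65°
|H| = 1 / 3135.2 ≈ 0.00031896
Gain = 20 log₁₀(0.00031896) ≈ -69.93 dB
∠H = 0.00° − 46.65° = -46.65°

Substitute s = j874:
Numerator: 1 = 1 + j0
Denominator: (j874)^2 + 285(j874) + 2216 = -761660 + j249090
|N| = √(1² + 0²) ≈ 1, ∠N ≈ 0.00°
|D| = √(761660² + 249090²) ≈ 8.0136e+05, ∠D ≈ 161.89°
|H| = 1 / 8.0136e+05 ≈ 1.2479e-06
Gain = 20 log₁₀(1.2479e-06) ≈ -118.08 dB
∠H = 0.00° − 161.89° = -161.89°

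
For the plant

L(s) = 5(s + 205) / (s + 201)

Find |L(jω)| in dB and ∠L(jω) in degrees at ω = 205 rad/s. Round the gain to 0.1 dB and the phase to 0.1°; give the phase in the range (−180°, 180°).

At s = jω = j205:
zero (s+205): 205 + j205 → |·| = √(205²+205²) = √84050 ≈ 289.91, ∠ = arctan(205/205) ≈ 45.00°
pole (s+201): 201 + j205 → |·| = √(201²+205²) = √82426 ≈ 287.1, ∠ = arctan(205/201) ≈ 45.56°
|L| = 5 · 289.91 / 287.1 ≈ 5.0489
Gain = 20 log₁₀(5.0489) ≈ 14.06 dB
∠L = 45.00° − 45.56° = -0.56°

14.1 dB, -0.6°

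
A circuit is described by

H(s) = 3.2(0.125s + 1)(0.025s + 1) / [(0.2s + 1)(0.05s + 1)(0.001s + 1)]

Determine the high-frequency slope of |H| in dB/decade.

Each pole contributes −20 dB/decade at high frequency; each zero contributes +20 dB/decade.
Net: 2 zero(s) − 3 pole(s) → -20 dB/decade.

-20 dB/decade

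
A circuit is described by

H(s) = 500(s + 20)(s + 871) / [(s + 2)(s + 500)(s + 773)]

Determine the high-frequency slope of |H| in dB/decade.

-20 dB/decade

Each pole contributes −20 dB/decade at high frequency; each zero contributes +20 dB/decade.
Net: 2 zero(s) − 3 pole(s) → -20 dB/decade.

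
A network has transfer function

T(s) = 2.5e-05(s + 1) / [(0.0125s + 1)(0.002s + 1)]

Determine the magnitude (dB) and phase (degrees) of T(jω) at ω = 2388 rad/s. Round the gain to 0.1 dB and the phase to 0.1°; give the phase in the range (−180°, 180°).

At ω = 2388 rad/s:
zero (1 + j2388·1) = 1 + j2388 → |·| ≈ 2388, ∠ ≈ 89.98°
pole (1 + j2388·0.0125) = 1 + j29.85 → |·| ≈ 29.867, ∠ ≈ 88.08°
pole (1 + j2388·0.002) = 1 + j4.776 → |·| ≈ 4.8796, ∠ ≈ 78.17°
|T| = 2.5e-05 · 2388 / (29.867 · 4.8796) ≈ 0.00040964
Gain = 20 log₁₀(0.00040964) ≈ -67.75 dB
∠T = (89.98°) − (88.08° + 78.17°) = -76.27°

-67.8 dB, -76.3°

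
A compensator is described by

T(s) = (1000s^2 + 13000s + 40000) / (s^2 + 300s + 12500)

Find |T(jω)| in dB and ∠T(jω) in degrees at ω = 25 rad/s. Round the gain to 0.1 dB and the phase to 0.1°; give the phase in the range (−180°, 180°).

Substitute s = j25:
Numerator: 1000(j25)^2 + 13000(j25) + 40000 = -585000 + j325000
Denominator: (j25)^2 + 300(j25) + 12500 = 11875 + j7500
|N| = √(585000² + 325000²) ≈ 6.6922e+05, ∠N ≈ 150.95°
|D| = √(11875² + 7500²) ≈ 14045, ∠D ≈ 32.28°
|T| = 6.6922e+05 / 14045 ≈ 47.648
Gain = 20 log₁₀(47.648) ≈ 33.56 dB
∠T = 150.95° − 32.28° = 118.67°

33.6 dB, 118.7°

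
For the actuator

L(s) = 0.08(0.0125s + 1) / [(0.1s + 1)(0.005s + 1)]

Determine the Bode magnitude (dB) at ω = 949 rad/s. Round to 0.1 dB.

-53.7 dB

At ω = 949 rad/s:
zero (1 + j949·0.0125) = 1 + j11.8625 → |·| ≈ 11.905, ∠ ≈ 85.18°
pole (1 + j949·0.1) = 1 + j94.9 → |·| ≈ 94.905, ∠ ≈ 89.40°
pole (1 + j949·0.005) = 1 + j4.745 → |·| ≈ 4.8492, ∠ ≈ 78.10°
|L| = 0.08 · 11.905 / (94.905 · 4.8492) ≈ 0.0020695
Gain = 20 log₁₀(0.0020695) ≈ -53.68 dB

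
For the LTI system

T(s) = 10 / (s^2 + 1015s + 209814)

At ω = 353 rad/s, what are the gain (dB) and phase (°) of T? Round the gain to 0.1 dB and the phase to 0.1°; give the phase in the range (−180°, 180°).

Substitute s = j353:
Numerator: 10 = 10 + j0
Denominator: (j353)^2 + 1015(j353) + 209814 = 85205 + j358295
|N| = √(10² + 0²) ≈ 10, ∠N ≈ 0.00°
|D| = √(85205² + 358295²) ≈ 3.6829e+05, ∠D ≈ 76.62°
|T| = 10 / 3.6829e+05 ≈ 2.7153e-05
Gain = 20 log₁₀(2.7153e-05) ≈ -91.32 dB
∠T = 0.00° − 76.62° = -76.62°

-91.3 dB, -76.6°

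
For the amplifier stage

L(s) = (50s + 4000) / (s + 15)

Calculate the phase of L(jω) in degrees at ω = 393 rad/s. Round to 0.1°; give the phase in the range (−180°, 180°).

-9.3°

Substitute s = j393:
Numerator: 50(j393) + 4000 = 4000 + j19650
Denominator: (j393) + 15 = 15 + j393
|N| = √(4000² + 19650²) ≈ 20053, ∠N ≈ 78.49°
|D| = √(15² + 393²) ≈ 393.29, ∠D ≈ 87.81°
∠L = 78.49° − 87.81° = -9.32°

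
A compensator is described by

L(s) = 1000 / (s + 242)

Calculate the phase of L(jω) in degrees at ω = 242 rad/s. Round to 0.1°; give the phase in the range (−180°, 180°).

Substitute s = j242:
Numerator: 1000 = 1000 + j0
Denominator: (j242) + 242 = 242 + j242
|N| = √(1000² + 0²) ≈ 1000, ∠N ≈ 0.00°
|D| = √(242² + 242²) ≈ 342.24, ∠D ≈ 45.00°
∠L = 0.00° − 45.00° = -45.00°

-45.0°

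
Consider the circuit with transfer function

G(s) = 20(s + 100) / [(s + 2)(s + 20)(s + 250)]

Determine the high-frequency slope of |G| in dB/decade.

-40 dB/decade

Each pole contributes −20 dB/decade at high frequency; each zero contributes +20 dB/decade.
Net: 1 zero(s) − 3 pole(s) → -40 dB/decade.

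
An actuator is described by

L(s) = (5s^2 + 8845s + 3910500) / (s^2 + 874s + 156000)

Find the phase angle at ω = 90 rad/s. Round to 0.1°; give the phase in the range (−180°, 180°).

Substitute s = j90:
Numerator: 5(j90)^2 + 8845(j90) + 3910500 = 3870000 + j796050
Denominator: (j90)^2 + 874(j90) + 156000 = 147900 + j78660
|N| = √(3870000² + 796050²) ≈ 3.951e+06, ∠N ≈ 11.62°
|D| = √(147900² + 78660²) ≈ 1.6752e+05, ∠D ≈ 28.01°
∠L = 11.62° − 28.01° = -16.39°

-16.4°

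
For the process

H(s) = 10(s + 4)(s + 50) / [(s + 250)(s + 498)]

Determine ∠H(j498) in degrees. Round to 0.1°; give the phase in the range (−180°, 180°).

At s = jω = j498:
zero (s+4): 4 + j498 → |·| = √(4²+498²) = √248020 ≈ 498.02, ∠ = arctan(498/4) ≈ 89.54°
zero (s+50): 50 + j498 → |·| = √(50²+498²) = √250504 ≈ 500.5, ∠ = arctan(498/50) ≈ 84.27°
pole (s+250): 250 + j498 → |·| = √(250²+498²) = √310504 ≈ 557.23, ∠ = arctan(498/250) ≈ 63.34°
pole (s+498): 498 + j498 → |·| = √(498²+498²) = √496008 ≈ 704.28, ∠ = arctan(498/498) ≈ 45.00°
∠H = 173.81° − 108.34° = 65.47°

65.5°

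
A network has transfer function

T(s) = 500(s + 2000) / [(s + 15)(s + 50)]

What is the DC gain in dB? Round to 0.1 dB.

T(0) = 500·2000 / (15·50) ≈ 1333.3
20 log₁₀(1333.3) ≈ 62.50 dB

62.5 dB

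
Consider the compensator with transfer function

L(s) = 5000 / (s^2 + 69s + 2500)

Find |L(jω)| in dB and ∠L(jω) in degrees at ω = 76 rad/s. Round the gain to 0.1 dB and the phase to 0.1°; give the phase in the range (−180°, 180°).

-1.8 dB, -122.0°

At s = jω = j76:
quadratic: (j76)² + 69·j76 + 2500 = -3276 + j5244 → |·| ≈ 6183.2, ∠ ≈ 121.99°
|L| = 5000 / 6183.2 ≈ 0.80864
Gain = 20 log₁₀(0.80864) ≈ -1.84 dB
∠L = 0.00° − 121.99° = -121.99°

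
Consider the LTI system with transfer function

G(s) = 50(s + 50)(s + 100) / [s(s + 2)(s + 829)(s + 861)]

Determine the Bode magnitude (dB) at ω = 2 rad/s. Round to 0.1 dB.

At s = jω = j2:
zero (s+50): 50 + j2 → |·| = √(50²+2²) = √2504 ≈ 50.04, ∠ = arctan(2/50) ≈ 2.29°
zero (s+100): 100 + j2 → |·| = √(100²+2²) = √10004 ≈ 100.02, ∠ = arctan(2/100) ≈ 1.15°
pole (s+2): 2 + j2 → |·| = √(2²+2²) = √8 ≈ 2.8284, ∠ = arctan(2/2) ≈ 45.00°
pole (s+829): 829 + j2 → |·| = √(829²+2²) = √687245 ≈ 829, ∠ = arctan(2/829) ≈ 0.14°
pole (s+861): 861 + j2 → |·| = √(861²+2²) = √741325 ≈ 861, ∠ = arctan(2/861) ≈ 0.13°
pole at origin: |s| = 2, ∠ = 90.00° (in denominator)
|G| = 50 · 5005 / 4.0376e+06 ≈ 0.06198
Gain = 20 log₁₀(0.06198) ≈ -24.15 dB

-24.2 dB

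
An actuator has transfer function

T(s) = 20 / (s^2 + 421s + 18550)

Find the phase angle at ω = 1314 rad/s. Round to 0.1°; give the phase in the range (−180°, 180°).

-162.1°

Substitute s = j1314:
Numerator: 20 = 20 + j0
Denominator: (j1314)^2 + 421(j1314) + 18550 = -1708046 + j553194
|N| = √(20² + 0²) ≈ 20, ∠N ≈ 0.00°
|D| = √(1708046² + 553194²) ≈ 1.7954e+06, ∠D ≈ 162.05°
∠T = 0.00° − 162.05° = -162.05°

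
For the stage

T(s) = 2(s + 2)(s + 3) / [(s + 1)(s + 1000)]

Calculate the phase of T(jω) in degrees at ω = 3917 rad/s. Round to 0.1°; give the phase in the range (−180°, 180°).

At s = jω = j3917:
zero (s+2): 2 + j3917 → |·| = √(2²+3917²) = √15342893 ≈ 3917, ∠ = arctan(3917/2) ≈ 89.97°
zero (s+3): 3 + j3917 → |·| = √(3²+3917²) = √15342898 ≈ 3917, ∠ = arctan(3917/3) ≈ 89.96°
pole (s+1): 1 + j3917 → |·| = √(1²+3917²) = √15342890 ≈ 3917, ∠ = arctan(3917/1) ≈ 89.99°
pole (s+1000): 1000 + j3917 → |·| = √(1000²+3917²) = √16342889 ≈ 4042.6, ∠ = arctan(3917/1000) ≈ 75.68°
∠T = 179.93° − 165.67° = 14.26°

14.3°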